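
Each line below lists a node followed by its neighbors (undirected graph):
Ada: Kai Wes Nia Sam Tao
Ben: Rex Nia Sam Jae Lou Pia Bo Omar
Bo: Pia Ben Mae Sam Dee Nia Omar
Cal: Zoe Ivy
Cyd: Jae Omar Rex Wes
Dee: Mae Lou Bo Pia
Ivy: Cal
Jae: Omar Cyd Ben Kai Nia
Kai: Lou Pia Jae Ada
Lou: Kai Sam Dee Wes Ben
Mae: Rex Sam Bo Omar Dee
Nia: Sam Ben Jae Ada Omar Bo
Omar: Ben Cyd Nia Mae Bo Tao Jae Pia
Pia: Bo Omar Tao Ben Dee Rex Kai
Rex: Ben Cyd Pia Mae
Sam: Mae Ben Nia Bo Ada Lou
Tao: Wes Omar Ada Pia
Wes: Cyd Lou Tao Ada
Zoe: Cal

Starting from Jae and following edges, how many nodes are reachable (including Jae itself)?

BFS from Jae visits: Jae, Omar, Cyd, Ben, Kai, Nia, Mae, Bo, Tao, Pia, Rex, Wes, Sam, Lou, Ada, Dee
Reachable nodes: 16 of 19 total.

16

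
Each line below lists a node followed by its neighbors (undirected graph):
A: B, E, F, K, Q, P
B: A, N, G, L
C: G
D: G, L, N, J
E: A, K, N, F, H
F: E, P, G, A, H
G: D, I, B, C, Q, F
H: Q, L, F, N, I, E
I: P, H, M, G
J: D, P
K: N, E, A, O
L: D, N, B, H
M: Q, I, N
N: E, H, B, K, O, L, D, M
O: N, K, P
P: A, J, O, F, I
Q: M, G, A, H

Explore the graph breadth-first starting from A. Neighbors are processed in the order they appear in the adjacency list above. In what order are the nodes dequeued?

A B E F K Q P N G L H O M J I D C

Visit A; enqueue B, E, F, K, Q, P → queue [B, E, F, K, Q, P]
Visit B; enqueue N, G, L → queue [E, F, K, Q, P, N, G, L]
Visit E; enqueue H → queue [F, K, Q, P, N, G, L, H]
Visit F → queue [K, Q, P, N, G, L, H]
Visit K; enqueue O → queue [Q, P, N, G, L, H, O]
Visit Q; enqueue M → queue [P, N, G, L, H, O, M]
Visit P; enqueue J, I → queue [N, G, L, H, O, M, J, I]
Visit N; enqueue D → queue [G, L, H, O, M, J, I, D]
Visit G; enqueue C → queue [L, H, O, M, J, I, D, C]
Visit L → queue [H, O, M, J, I, D, C]
Visit H → queue [O, M, J, I, D, C]
Visit O → queue [M, J, I, D, C]
Visit M → queue [J, I, D, C]
Visit J → queue [I, D, C]
Visit I → queue [D, C]
Visit D → queue [C]
Visit C → queue []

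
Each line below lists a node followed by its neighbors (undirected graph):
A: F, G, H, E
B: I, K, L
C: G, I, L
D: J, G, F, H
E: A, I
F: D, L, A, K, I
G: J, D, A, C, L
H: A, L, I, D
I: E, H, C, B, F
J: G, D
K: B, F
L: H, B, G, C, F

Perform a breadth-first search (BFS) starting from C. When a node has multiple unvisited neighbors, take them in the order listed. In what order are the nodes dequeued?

Visit C; enqueue G, I, L → queue [G, I, L]
Visit G; enqueue J, D, A → queue [I, L, J, D, A]
Visit I; enqueue E, H, B, F → queue [L, J, D, A, E, H, B, F]
Visit L → queue [J, D, A, E, H, B, F]
Visit J → queue [D, A, E, H, B, F]
Visit D → queue [A, E, H, B, F]
Visit A → queue [E, H, B, F]
Visit E → queue [H, B, F]
Visit H → queue [B, F]
Visit B; enqueue K → queue [F, K]
Visit F → queue [K]
Visit K → queue []

C G I L J D A E H B F K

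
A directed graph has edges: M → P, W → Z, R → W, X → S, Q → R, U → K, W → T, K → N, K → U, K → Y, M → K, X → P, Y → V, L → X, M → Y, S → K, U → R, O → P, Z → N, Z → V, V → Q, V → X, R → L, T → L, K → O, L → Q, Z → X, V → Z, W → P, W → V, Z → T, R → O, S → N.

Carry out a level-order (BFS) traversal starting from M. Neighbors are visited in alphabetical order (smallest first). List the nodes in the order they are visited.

Visit M; enqueue K, P, Y → queue [K, P, Y]
Visit K; enqueue N, O, U → queue [P, Y, N, O, U]
Visit P → queue [Y, N, O, U]
Visit Y; enqueue V → queue [N, O, U, V]
Visit N → queue [O, U, V]
Visit O → queue [U, V]
Visit U; enqueue R → queue [V, R]
Visit V; enqueue Q, X, Z → queue [R, Q, X, Z]
Visit R; enqueue L, W → queue [Q, X, Z, L, W]
Visit Q → queue [X, Z, L, W]
Visit X; enqueue S → queue [Z, L, W, S]
Visit Z; enqueue T → queue [L, W, S, T]
Visit L → queue [W, S, T]
Visit W → queue [S, T]
Visit S → queue [T]
Visit T → queue []

M -> K -> P -> Y -> N -> O -> U -> V -> R -> Q -> X -> Z -> L -> W -> S -> T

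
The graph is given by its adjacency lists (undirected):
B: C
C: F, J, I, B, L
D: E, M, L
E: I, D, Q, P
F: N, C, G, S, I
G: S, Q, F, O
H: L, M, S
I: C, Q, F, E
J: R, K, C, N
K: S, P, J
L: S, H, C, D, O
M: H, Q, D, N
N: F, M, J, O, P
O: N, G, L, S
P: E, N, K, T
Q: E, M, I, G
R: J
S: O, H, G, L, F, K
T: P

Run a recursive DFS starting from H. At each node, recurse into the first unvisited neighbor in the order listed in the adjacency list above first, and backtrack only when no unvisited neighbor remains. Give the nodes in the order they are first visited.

Visit H
H → L
L → S
S → O
O → N
N → F
F → C
C → J
J → R
J → K
K → P
P → E
E → I
I → Q
Q → M
M → D
Q → G
P → T
C → B

H L S O N F C J R K P E I Q M D G T B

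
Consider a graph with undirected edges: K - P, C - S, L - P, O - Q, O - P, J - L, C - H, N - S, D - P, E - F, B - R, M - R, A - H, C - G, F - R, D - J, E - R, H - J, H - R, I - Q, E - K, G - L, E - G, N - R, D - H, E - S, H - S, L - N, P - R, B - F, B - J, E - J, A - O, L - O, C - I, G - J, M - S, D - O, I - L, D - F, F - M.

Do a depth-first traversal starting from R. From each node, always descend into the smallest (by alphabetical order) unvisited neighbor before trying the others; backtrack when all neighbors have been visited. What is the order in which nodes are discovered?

Visit R
R → B
B → F
F → D
D → H
H → A
A → O
O → L
L → G
G → C
C → I
I → Q
C → S
S → E
E → J
E → K
K → P
S → M
S → N

R -> B -> F -> D -> H -> A -> O -> L -> G -> C -> I -> Q -> S -> E -> J -> K -> P -> M -> N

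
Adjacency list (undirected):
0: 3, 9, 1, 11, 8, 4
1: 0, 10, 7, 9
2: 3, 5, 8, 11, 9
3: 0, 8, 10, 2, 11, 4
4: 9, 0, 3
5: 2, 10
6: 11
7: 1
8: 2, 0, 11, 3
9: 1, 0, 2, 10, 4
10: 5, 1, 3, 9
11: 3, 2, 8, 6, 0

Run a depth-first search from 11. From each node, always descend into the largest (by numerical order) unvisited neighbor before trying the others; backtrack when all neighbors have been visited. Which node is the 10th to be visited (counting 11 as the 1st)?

2

Visit 11
11 → 8
8 → 3
3 → 10
10 → 9
9 → 4
4 → 0
0 → 1
1 → 7
9 → 2
2 → 5
11 → 6

Visit order: 11, 8, 3, 10, 9, 4, 0, 1, 7, 2, 5, 6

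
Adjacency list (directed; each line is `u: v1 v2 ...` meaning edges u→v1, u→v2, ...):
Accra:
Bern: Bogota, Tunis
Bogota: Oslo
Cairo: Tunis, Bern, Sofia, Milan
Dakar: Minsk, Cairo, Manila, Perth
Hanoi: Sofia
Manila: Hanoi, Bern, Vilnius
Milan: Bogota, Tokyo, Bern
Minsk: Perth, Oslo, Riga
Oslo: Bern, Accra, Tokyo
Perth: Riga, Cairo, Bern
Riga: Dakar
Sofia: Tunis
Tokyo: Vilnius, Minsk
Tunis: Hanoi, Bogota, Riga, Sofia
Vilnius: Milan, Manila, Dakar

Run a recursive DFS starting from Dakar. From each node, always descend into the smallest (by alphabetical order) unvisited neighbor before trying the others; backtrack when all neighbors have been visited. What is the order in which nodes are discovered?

Visit Dakar
Dakar → Cairo
Cairo → Bern
Bern → Bogota
Bogota → Oslo
Oslo → Accra
Oslo → Tokyo
Tokyo → Minsk
Minsk → Perth
Perth → Riga
Tokyo → Vilnius
Vilnius → Manila
Manila → Hanoi
Hanoi → Sofia
Sofia → Tunis
Vilnius → Milan

Dakar → Cairo → Bern → Bogota → Oslo → Accra → Tokyo → Minsk → Perth → Riga → Vilnius → Manila → Hanoi → Sofia → Tunis → Milan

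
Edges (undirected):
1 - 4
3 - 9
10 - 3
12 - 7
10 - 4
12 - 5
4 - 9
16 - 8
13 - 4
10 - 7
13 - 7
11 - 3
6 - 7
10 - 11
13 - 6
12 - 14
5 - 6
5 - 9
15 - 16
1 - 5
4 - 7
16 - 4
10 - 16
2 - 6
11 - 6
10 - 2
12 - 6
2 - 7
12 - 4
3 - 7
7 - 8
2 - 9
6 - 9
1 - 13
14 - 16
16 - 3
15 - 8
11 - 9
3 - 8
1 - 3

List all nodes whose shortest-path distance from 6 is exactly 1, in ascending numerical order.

2, 5, 7, 9, 11, 12, 13

Level 0: 6
Level 1: 2, 5, 7, 9, 11, 12, 13
Level 2: 1, 3, 4, 8, 10, 14
Level 3: 15, 16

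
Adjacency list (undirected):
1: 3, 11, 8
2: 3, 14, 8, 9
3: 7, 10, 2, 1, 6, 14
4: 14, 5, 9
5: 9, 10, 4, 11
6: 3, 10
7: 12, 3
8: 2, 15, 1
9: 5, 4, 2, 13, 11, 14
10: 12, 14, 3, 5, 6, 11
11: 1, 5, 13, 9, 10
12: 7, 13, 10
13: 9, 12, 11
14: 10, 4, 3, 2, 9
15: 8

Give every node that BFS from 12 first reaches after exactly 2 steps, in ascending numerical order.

Level 0: 12
Level 1: 7, 10, 13
Level 2: 3, 5, 6, 9, 11, 14
Level 3: 1, 2, 4
Level 4: 8
Level 5: 15

3, 5, 6, 9, 11, 14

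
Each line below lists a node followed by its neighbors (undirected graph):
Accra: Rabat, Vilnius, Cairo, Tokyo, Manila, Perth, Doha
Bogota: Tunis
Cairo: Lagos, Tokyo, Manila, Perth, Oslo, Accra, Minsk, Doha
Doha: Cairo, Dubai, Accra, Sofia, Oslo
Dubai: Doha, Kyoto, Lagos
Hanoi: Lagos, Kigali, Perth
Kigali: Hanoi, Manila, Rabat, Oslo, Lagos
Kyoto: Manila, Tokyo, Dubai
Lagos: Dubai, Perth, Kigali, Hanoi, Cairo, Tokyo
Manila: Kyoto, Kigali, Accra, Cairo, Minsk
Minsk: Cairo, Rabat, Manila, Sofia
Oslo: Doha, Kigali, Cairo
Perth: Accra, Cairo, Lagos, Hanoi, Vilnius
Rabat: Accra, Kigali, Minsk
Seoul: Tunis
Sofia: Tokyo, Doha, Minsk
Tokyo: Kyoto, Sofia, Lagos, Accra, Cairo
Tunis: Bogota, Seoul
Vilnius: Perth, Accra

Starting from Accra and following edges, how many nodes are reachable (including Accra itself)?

16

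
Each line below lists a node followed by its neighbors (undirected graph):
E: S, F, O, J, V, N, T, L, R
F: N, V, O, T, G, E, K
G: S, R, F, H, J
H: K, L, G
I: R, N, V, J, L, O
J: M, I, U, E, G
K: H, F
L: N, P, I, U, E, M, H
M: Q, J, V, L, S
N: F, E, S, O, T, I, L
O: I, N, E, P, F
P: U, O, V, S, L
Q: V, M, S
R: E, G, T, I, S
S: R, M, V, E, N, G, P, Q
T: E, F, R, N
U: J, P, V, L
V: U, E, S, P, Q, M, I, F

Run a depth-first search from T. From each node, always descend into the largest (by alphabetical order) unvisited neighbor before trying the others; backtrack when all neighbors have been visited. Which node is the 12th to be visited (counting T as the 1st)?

Visit T
T → R
R → S
S → V
V → U
U → P
P → O
O → N
N → L
L → M
M → Q
M → J
J → I
J → G
G → H
H → K
K → F
F → E

Visit order: T, R, S, V, U, P, O, N, L, M, Q, J, I, G, H, K, F, E

J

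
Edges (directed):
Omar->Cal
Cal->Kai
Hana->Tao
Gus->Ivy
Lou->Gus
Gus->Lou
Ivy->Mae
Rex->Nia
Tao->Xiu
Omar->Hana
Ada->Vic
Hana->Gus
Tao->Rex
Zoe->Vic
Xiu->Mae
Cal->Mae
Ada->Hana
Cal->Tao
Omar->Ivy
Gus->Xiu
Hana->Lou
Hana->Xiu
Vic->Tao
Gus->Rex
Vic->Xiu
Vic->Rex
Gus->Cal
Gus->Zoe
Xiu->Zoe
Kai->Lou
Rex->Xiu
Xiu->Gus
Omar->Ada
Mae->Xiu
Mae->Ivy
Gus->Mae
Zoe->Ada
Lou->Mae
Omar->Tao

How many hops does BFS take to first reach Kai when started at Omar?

Level 0: Omar
Level 1: Ada, Cal, Hana, Ivy, Tao
Level 2: Gus, Kai, Lou, Mae, Rex, Vic, Xiu
Level 3: Nia, Zoe
Kai first appears at level 2.

2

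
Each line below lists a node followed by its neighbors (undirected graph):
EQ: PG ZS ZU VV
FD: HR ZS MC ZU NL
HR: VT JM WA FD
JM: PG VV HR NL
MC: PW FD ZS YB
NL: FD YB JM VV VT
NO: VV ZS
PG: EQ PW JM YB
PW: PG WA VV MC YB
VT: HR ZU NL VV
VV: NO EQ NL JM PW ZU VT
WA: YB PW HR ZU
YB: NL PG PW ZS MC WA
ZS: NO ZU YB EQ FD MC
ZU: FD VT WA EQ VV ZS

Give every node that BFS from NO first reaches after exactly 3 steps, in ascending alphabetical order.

HR, PG, WA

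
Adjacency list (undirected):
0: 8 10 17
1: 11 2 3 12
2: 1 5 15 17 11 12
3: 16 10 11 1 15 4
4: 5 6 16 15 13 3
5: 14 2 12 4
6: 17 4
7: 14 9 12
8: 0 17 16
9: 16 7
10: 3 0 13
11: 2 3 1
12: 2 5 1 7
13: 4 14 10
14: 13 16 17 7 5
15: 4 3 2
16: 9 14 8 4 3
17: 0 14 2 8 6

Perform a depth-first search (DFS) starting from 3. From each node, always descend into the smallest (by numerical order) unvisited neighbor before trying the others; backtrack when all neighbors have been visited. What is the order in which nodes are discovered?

3 → 1 → 2 → 5 → 4 → 6 → 17 → 0 → 8 → 16 → 9 → 7 → 12 → 14 → 13 → 10 → 15 → 11

Visit 3
3 → 1
1 → 2
2 → 5
5 → 4
4 → 6
6 → 17
17 → 0
0 → 8
8 → 16
16 → 9
9 → 7
7 → 12
7 → 14
14 → 13
13 → 10
4 → 15
2 → 11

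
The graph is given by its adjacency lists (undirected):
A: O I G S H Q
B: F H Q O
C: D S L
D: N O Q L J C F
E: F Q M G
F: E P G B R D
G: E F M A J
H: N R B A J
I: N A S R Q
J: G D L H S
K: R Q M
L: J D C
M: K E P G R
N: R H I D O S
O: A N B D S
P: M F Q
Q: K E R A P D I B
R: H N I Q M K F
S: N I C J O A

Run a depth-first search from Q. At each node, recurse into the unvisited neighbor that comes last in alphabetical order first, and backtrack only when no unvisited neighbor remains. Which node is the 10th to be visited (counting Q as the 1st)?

B

Visit Q
Q → R
R → N
N → S
S → O
O → D
D → L
L → J
J → H
H → B
B → F
F → P
P → M
M → K
M → G
G → E
G → A
A → I
L → C

Visit order: Q, R, N, S, O, D, L, J, H, B, F, P, M, K, G, E, A, I, C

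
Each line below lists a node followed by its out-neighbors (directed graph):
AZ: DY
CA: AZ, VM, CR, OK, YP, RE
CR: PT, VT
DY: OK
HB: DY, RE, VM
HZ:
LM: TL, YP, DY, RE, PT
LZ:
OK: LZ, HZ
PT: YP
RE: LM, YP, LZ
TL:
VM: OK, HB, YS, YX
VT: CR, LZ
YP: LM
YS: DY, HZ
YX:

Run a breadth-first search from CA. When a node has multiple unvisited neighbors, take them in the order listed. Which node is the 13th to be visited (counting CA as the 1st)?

VT

Visit CA; enqueue AZ, VM, CR, OK, YP, RE → queue [AZ, VM, CR, OK, YP, RE]
Visit AZ; enqueue DY → queue [VM, CR, OK, YP, RE, DY]
Visit VM; enqueue HB, YS, YX → queue [CR, OK, YP, RE, DY, HB, YS, YX]
Visit CR; enqueue PT, VT → queue [OK, YP, RE, DY, HB, YS, YX, PT, VT]
Visit OK; enqueue LZ, HZ → queue [YP, RE, DY, HB, YS, YX, PT, VT, LZ, HZ]
Visit YP; enqueue LM → queue [RE, DY, HB, YS, YX, PT, VT, LZ, HZ, LM]
Visit RE → queue [DY, HB, YS, YX, PT, VT, LZ, HZ, LM]
Visit DY → queue [HB, YS, YX, PT, VT, LZ, HZ, LM]
Visit HB → queue [YS, YX, PT, VT, LZ, HZ, LM]
Visit YS → queue [YX, PT, VT, LZ, HZ, LM]
Visit YX → queue [PT, VT, LZ, HZ, LM]
Visit PT → queue [VT, LZ, HZ, LM]
Visit VT → queue [LZ, HZ, LM]
Visit LZ → queue [HZ, LM]
Visit HZ → queue [LM]
Visit LM; enqueue TL → queue [TL]
Visit TL → queue []

Visit order: CA, AZ, VM, CR, OK, YP, RE, DY, HB, YS, YX, PT, VT, LZ, HZ, LM, TL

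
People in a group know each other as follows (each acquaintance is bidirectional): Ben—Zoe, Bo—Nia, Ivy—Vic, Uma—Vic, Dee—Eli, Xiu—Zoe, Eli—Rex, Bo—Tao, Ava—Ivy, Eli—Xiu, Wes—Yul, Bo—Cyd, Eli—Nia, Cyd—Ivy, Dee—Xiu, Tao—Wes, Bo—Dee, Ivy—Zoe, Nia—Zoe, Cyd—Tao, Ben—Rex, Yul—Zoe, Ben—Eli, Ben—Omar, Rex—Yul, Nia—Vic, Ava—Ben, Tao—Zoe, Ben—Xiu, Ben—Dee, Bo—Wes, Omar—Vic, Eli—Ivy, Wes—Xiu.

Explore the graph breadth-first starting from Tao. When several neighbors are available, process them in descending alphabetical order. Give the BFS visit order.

Visit Tao; enqueue Zoe, Wes, Cyd, Bo → queue [Zoe, Wes, Cyd, Bo]
Visit Zoe; enqueue Yul, Xiu, Nia, Ivy, Ben → queue [Wes, Cyd, Bo, Yul, Xiu, Nia, Ivy, Ben]
Visit Wes → queue [Cyd, Bo, Yul, Xiu, Nia, Ivy, Ben]
Visit Cyd → queue [Bo, Yul, Xiu, Nia, Ivy, Ben]
Visit Bo; enqueue Dee → queue [Yul, Xiu, Nia, Ivy, Ben, Dee]
Visit Yul; enqueue Rex → queue [Xiu, Nia, Ivy, Ben, Dee, Rex]
Visit Xiu; enqueue Eli → queue [Nia, Ivy, Ben, Dee, Rex, Eli]
Visit Nia; enqueue Vic → queue [Ivy, Ben, Dee, Rex, Eli, Vic]
Visit Ivy; enqueue Ava → queue [Ben, Dee, Rex, Eli, Vic, Ava]
Visit Ben; enqueue Omar → queue [Dee, Rex, Eli, Vic, Ava, Omar]
Visit Dee → queue [Rex, Eli, Vic, Ava, Omar]
Visit Rex → queue [Eli, Vic, Ava, Omar]
Visit Eli → queue [Vic, Ava, Omar]
Visit Vic; enqueue Uma → queue [Ava, Omar, Uma]
Visit Ava → queue [Omar, Uma]
Visit Omar → queue [Uma]
Visit Uma → queue []

Tao → Zoe → Wes → Cyd → Bo → Yul → Xiu → Nia → Ivy → Ben → Dee → Rex → Eli → Vic → Ava → Omar → Uma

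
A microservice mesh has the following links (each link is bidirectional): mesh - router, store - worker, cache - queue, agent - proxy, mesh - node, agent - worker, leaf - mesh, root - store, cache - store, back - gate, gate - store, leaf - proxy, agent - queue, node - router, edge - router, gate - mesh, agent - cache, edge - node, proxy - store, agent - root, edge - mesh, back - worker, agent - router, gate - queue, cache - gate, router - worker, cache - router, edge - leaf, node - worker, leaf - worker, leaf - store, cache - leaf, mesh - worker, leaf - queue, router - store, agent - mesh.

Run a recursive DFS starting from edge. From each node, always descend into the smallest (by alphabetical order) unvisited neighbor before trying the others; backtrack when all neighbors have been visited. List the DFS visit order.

edge -> leaf -> cache -> agent -> mesh -> gate -> back -> worker -> node -> router -> store -> proxy -> root -> queue

Visit edge
edge → leaf
leaf → cache
cache → agent
agent → mesh
mesh → gate
gate → back
back → worker
worker → node
node → router
router → store
store → proxy
store → root
gate → queue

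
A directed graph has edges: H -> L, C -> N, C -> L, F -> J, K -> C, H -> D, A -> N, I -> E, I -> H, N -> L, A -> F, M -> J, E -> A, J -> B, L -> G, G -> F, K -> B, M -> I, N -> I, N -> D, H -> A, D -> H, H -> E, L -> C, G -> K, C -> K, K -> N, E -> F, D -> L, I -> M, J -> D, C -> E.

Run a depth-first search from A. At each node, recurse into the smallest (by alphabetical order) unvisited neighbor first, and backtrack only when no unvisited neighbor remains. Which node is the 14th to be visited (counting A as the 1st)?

G

Visit A
A → F
F → J
J → B
J → D
D → H
H → E
H → L
L → C
C → K
K → N
N → I
I → M
L → G

Visit order: A, F, J, B, D, H, E, L, C, K, N, I, M, G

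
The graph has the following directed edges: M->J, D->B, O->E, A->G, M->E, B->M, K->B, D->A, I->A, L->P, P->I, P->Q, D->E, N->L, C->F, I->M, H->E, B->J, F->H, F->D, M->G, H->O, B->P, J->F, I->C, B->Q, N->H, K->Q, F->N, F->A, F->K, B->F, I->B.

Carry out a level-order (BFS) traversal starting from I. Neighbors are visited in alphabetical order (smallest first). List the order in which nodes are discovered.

Visit I; enqueue A, B, C, M → queue [A, B, C, M]
Visit A; enqueue G → queue [B, C, M, G]
Visit B; enqueue F, J, P, Q → queue [C, M, G, F, J, P, Q]
Visit C → queue [M, G, F, J, P, Q]
Visit M; enqueue E → queue [G, F, J, P, Q, E]
Visit G → queue [F, J, P, Q, E]
Visit F; enqueue D, H, K, N → queue [J, P, Q, E, D, H, K, N]
Visit J → queue [P, Q, E, D, H, K, N]
Visit P → queue [Q, E, D, H, K, N]
Visit Q → queue [E, D, H, K, N]
Visit E → queue [D, H, K, N]
Visit D → queue [H, K, N]
Visit H; enqueue O → queue [K, N, O]
Visit K → queue [N, O]
Visit N; enqueue L → queue [O, L]
Visit O → queue [L]
Visit L → queue []

I, A, B, C, M, G, F, J, P, Q, E, D, H, K, N, O, L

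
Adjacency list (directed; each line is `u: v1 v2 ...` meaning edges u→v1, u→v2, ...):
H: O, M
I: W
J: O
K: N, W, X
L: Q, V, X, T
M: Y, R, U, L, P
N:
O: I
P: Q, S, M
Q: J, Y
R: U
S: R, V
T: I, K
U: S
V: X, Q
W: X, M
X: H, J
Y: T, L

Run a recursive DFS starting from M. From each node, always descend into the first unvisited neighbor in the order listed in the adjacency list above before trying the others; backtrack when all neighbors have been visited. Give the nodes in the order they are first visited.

Visit M
M → Y
Y → T
T → I
I → W
W → X
X → H
H → O
X → J
T → K
K → N
Y → L
L → Q
L → V
M → R
R → U
U → S
M → P

M Y T I W X H O J K N L Q V R U S P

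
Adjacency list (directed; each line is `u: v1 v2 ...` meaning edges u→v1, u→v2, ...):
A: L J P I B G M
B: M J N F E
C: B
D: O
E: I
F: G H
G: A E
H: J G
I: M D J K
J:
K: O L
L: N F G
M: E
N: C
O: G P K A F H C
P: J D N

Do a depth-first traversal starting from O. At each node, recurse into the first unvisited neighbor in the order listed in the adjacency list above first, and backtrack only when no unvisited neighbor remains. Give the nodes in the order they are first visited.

Visit O
O → G
G → A
A → L
L → N
N → C
C → B
B → M
M → E
E → I
I → D
I → J
I → K
B → F
F → H
A → P

O, G, A, L, N, C, B, M, E, I, D, J, K, F, H, P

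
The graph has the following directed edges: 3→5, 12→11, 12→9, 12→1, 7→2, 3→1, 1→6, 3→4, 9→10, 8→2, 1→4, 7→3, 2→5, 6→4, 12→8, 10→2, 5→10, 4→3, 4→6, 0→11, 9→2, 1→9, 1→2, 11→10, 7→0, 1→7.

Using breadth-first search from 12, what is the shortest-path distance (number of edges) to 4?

Level 0: 12
Level 1: 1, 8, 9, 11
Level 2: 2, 4, 6, 7, 10
Level 3: 0, 3, 5
4 first appears at level 2.

2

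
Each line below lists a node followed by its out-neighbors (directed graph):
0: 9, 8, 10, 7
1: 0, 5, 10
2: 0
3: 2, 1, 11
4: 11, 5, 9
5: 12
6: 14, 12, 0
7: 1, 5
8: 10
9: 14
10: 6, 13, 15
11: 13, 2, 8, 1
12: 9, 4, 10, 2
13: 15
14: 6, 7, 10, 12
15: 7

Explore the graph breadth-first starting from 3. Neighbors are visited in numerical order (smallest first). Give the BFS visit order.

Visit 3; enqueue 1, 2, 11 → queue [1, 2, 11]
Visit 1; enqueue 0, 5, 10 → queue [2, 11, 0, 5, 10]
Visit 2 → queue [11, 0, 5, 10]
Visit 11; enqueue 8, 13 → queue [0, 5, 10, 8, 13]
Visit 0; enqueue 7, 9 → queue [5, 10, 8, 13, 7, 9]
Visit 5; enqueue 12 → queue [10, 8, 13, 7, 9, 12]
Visit 10; enqueue 6, 15 → queue [8, 13, 7, 9, 12, 6, 15]
Visit 8 → queue [13, 7, 9, 12, 6, 15]
Visit 13 → queue [7, 9, 12, 6, 15]
Visit 7 → queue [9, 12, 6, 15]
Visit 9; enqueue 14 → queue [12, 6, 15, 14]
Visit 12; enqueue 4 → queue [6, 15, 14, 4]
Visit 6 → queue [15, 14, 4]
Visit 15 → queue [14, 4]
Visit 14 → queue [4]
Visit 4 → queue []

3, 1, 2, 11, 0, 5, 10, 8, 13, 7, 9, 12, 6, 15, 14, 4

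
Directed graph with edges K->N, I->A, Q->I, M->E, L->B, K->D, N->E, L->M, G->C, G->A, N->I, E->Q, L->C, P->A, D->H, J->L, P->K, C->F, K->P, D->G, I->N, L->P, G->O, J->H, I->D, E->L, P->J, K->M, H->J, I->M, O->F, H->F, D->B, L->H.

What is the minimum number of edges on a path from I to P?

Level 0: I
Level 1: A, D, M, N
Level 2: B, E, G, H
Level 3: C, F, J, L, O, Q
Level 4: P
Level 5: K
P first appears at level 4.

4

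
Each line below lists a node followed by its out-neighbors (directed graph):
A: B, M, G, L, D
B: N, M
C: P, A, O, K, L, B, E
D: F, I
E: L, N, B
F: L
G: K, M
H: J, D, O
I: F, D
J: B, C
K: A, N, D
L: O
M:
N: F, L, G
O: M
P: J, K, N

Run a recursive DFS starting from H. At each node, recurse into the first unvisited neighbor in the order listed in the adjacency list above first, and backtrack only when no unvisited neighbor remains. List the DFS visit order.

H → J → B → N → F → L → O → M → G → K → A → D → I → C → P → E

Visit H
H → J
J → B
B → N
N → F
F → L
L → O
O → M
N → G
G → K
K → A
A → D
D → I
J → C
C → P
C → E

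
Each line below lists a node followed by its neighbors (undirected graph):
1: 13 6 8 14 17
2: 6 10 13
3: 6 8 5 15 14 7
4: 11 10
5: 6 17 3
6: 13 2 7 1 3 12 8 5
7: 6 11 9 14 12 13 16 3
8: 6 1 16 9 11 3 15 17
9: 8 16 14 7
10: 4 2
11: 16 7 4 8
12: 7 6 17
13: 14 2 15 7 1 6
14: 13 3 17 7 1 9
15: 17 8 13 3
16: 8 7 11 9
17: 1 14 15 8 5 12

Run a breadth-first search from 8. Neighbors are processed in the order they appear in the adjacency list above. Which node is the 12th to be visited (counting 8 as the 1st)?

Visit 8; enqueue 6, 1, 16, 9, 11, 3, 15, 17 → queue [6, 1, 16, 9, 11, 3, 15, 17]
Visit 6; enqueue 13, 2, 7, 12, 5 → queue [1, 16, 9, 11, 3, 15, 17, 13, 2, 7, 12, 5]
Visit 1; enqueue 14 → queue [16, 9, 11, 3, 15, 17, 13, 2, 7, 12, 5, 14]
Visit 16 → queue [9, 11, 3, 15, 17, 13, 2, 7, 12, 5, 14]
Visit 9 → queue [11, 3, 15, 17, 13, 2, 7, 12, 5, 14]
Visit 11; enqueue 4 → queue [3, 15, 17, 13, 2, 7, 12, 5, 14, 4]
Visit 3 → queue [15, 17, 13, 2, 7, 12, 5, 14, 4]
Visit 15 → queue [17, 13, 2, 7, 12, 5, 14, 4]
Visit 17 → queue [13, 2, 7, 12, 5, 14, 4]
Visit 13 → queue [2, 7, 12, 5, 14, 4]
Visit 2; enqueue 10 → queue [7, 12, 5, 14, 4, 10]
Visit 7 → queue [12, 5, 14, 4, 10]
Visit 12 → queue [5, 14, 4, 10]
Visit 5 → queue [14, 4, 10]
Visit 14 → queue [4, 10]
Visit 4 → queue [10]
Visit 10 → queue []

Visit order: 8, 6, 1, 16, 9, 11, 3, 15, 17, 13, 2, 7, 12, 5, 14, 4, 10

7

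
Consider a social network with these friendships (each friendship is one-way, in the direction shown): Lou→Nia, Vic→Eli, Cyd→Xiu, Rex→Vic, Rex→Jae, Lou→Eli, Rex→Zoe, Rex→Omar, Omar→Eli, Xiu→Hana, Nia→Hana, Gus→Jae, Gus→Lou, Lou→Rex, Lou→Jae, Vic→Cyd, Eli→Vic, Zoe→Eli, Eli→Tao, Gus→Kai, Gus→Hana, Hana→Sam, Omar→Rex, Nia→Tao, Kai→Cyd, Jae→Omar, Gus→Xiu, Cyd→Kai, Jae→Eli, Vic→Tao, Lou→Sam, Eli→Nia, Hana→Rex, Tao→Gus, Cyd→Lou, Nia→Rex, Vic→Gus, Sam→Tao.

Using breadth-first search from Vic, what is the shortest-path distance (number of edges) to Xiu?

2

Level 0: Vic
Level 1: Cyd, Eli, Gus, Tao
Level 2: Hana, Jae, Kai, Lou, Nia, Xiu
Level 3: Omar, Rex, Sam
Level 4: Zoe
Xiu first appears at level 2.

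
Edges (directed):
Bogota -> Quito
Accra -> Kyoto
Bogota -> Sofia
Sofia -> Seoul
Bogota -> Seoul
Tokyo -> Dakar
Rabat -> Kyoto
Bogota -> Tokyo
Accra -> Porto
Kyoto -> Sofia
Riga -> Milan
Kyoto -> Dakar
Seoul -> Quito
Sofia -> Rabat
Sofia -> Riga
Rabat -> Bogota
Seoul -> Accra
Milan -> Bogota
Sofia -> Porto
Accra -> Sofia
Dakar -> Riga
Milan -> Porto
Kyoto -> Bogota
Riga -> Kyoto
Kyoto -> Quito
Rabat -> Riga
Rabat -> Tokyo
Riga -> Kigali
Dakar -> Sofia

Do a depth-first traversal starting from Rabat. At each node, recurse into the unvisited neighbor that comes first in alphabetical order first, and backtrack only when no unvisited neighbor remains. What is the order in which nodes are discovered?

Rabat → Bogota → Quito → Seoul → Accra → Kyoto → Dakar → Riga → Kigali → Milan → Porto → Sofia → Tokyo

Visit Rabat
Rabat → Bogota
Bogota → Quito
Bogota → Seoul
Seoul → Accra
Accra → Kyoto
Kyoto → Dakar
Dakar → Riga
Riga → Kigali
Riga → Milan
Milan → Porto
Dakar → Sofia
Bogota → Tokyo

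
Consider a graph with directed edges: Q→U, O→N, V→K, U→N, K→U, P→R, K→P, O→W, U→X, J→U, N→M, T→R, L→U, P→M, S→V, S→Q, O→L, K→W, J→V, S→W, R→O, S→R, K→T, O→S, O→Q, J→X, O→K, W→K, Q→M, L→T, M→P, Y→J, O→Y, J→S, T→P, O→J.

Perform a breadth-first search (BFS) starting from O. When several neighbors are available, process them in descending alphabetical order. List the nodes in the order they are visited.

O -> Y -> W -> S -> Q -> N -> L -> K -> J -> V -> R -> U -> M -> T -> P -> X

Visit O; enqueue Y, W, S, Q, N, L, K, J → queue [Y, W, S, Q, N, L, K, J]
Visit Y → queue [W, S, Q, N, L, K, J]
Visit W → queue [S, Q, N, L, K, J]
Visit S; enqueue V, R → queue [Q, N, L, K, J, V, R]
Visit Q; enqueue U, M → queue [N, L, K, J, V, R, U, M]
Visit N → queue [L, K, J, V, R, U, M]
Visit L; enqueue T → queue [K, J, V, R, U, M, T]
Visit K; enqueue P → queue [J, V, R, U, M, T, P]
Visit J; enqueue X → queue [V, R, U, M, T, P, X]
Visit V → queue [R, U, M, T, P, X]
Visit R → queue [U, M, T, P, X]
Visit U → queue [M, T, P, X]
Visit M → queue [T, P, X]
Visit T → queue [P, X]
Visit P → queue [X]
Visit X → queue []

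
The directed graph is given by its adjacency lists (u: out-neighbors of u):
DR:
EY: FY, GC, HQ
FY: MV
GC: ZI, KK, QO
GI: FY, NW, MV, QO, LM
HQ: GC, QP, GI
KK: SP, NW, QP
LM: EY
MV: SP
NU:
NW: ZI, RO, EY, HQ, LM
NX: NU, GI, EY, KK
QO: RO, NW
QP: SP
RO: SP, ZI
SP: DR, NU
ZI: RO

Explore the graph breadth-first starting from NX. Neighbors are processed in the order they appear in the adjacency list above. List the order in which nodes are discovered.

NX NU GI EY KK FY NW MV QO LM GC HQ SP QP ZI RO DR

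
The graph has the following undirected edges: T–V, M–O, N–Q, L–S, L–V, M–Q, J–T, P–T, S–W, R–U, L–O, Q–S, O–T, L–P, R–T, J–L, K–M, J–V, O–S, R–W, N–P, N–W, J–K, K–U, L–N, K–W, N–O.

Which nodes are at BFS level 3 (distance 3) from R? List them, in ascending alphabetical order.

Level 0: R
Level 1: T, U, W
Level 2: J, K, N, O, P, S, V
Level 3: L, M, Q

L, M, Q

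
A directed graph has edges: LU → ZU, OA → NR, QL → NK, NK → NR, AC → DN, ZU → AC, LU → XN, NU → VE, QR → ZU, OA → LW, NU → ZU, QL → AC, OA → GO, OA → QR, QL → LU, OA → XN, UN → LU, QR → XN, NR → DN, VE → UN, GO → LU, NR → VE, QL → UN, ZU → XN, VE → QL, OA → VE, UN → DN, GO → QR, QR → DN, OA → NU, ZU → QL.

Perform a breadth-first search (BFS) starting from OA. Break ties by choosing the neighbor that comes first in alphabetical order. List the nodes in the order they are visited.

Visit OA; enqueue GO, LW, NR, NU, QR, VE, XN → queue [GO, LW, NR, NU, QR, VE, XN]
Visit GO; enqueue LU → queue [LW, NR, NU, QR, VE, XN, LU]
Visit LW → queue [NR, NU, QR, VE, XN, LU]
Visit NR; enqueue DN → queue [NU, QR, VE, XN, LU, DN]
Visit NU; enqueue ZU → queue [QR, VE, XN, LU, DN, ZU]
Visit QR → queue [VE, XN, LU, DN, ZU]
Visit VE; enqueue QL, UN → queue [XN, LU, DN, ZU, QL, UN]
Visit XN → queue [LU, DN, ZU, QL, UN]
Visit LU → queue [DN, ZU, QL, UN]
Visit DN → queue [ZU, QL, UN]
Visit ZU; enqueue AC → queue [QL, UN, AC]
Visit QL; enqueue NK → queue [UN, AC, NK]
Visit UN → queue [AC, NK]
Visit AC → queue [NK]
Visit NK → queue []

OA -> GO -> LW -> NR -> NU -> QR -> VE -> XN -> LU -> DN -> ZU -> QL -> UN -> AC -> NK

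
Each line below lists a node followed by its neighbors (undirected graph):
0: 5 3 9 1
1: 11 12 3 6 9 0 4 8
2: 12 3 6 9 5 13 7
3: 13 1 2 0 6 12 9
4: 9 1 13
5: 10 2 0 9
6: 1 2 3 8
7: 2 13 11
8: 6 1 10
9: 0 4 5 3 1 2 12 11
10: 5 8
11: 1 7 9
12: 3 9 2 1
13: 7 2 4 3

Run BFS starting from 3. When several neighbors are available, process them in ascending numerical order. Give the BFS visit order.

Visit 3; enqueue 0, 1, 2, 6, 9, 12, 13 → queue [0, 1, 2, 6, 9, 12, 13]
Visit 0; enqueue 5 → queue [1, 2, 6, 9, 12, 13, 5]
Visit 1; enqueue 4, 8, 11 → queue [2, 6, 9, 12, 13, 5, 4, 8, 11]
Visit 2; enqueue 7 → queue [6, 9, 12, 13, 5, 4, 8, 11, 7]
Visit 6 → queue [9, 12, 13, 5, 4, 8, 11, 7]
Visit 9 → queue [12, 13, 5, 4, 8, 11, 7]
Visit 12 → queue [13, 5, 4, 8, 11, 7]
Visit 13 → queue [5, 4, 8, 11, 7]
Visit 5; enqueue 10 → queue [4, 8, 11, 7, 10]
Visit 4 → queue [8, 11, 7, 10]
Visit 8 → queue [11, 7, 10]
Visit 11 → queue [7, 10]
Visit 7 → queue [10]
Visit 10 → queue []

3 → 0 → 1 → 2 → 6 → 9 → 12 → 13 → 5 → 4 → 8 → 11 → 7 → 10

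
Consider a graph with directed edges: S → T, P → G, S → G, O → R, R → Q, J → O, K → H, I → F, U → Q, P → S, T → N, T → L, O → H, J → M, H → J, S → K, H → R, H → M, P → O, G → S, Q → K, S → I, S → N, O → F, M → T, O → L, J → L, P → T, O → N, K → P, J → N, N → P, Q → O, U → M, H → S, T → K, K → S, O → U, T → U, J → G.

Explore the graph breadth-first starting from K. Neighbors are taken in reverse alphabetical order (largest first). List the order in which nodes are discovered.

K, S, P, H, T, N, I, G, O, R, M, J, U, L, F, Q

Visit K; enqueue S, P, H → queue [S, P, H]
Visit S; enqueue T, N, I, G → queue [P, H, T, N, I, G]
Visit P; enqueue O → queue [H, T, N, I, G, O]
Visit H; enqueue R, M, J → queue [T, N, I, G, O, R, M, J]
Visit T; enqueue U, L → queue [N, I, G, O, R, M, J, U, L]
Visit N → queue [I, G, O, R, M, J, U, L]
Visit I; enqueue F → queue [G, O, R, M, J, U, L, F]
Visit G → queue [O, R, M, J, U, L, F]
Visit O → queue [R, M, J, U, L, F]
Visit R; enqueue Q → queue [M, J, U, L, F, Q]
Visit M → queue [J, U, L, F, Q]
Visit J → queue [U, L, F, Q]
Visit U → queue [L, F, Q]
Visit L → queue [F, Q]
Visit F → queue [Q]
Visit Q → queue []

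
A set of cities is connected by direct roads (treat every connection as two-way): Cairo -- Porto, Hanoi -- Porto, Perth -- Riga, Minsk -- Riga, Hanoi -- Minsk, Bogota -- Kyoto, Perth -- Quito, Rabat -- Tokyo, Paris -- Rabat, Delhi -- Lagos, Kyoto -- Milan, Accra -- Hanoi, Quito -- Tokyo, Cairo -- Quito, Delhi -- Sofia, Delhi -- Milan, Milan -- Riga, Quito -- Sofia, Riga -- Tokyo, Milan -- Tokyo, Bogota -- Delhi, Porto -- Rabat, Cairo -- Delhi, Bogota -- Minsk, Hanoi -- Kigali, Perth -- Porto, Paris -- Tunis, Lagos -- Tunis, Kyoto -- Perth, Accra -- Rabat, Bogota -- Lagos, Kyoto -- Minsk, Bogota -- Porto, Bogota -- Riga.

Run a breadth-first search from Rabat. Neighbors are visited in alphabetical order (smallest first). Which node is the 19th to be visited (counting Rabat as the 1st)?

Sofia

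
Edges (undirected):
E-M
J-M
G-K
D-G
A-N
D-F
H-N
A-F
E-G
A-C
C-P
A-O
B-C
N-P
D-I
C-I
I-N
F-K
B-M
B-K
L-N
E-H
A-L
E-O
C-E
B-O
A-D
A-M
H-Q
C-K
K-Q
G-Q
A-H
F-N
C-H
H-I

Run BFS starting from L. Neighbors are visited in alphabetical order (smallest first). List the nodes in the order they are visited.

L, A, N, C, D, F, H, M, O, I, P, B, E, K, G, Q, J

Visit L; enqueue A, N → queue [A, N]
Visit A; enqueue C, D, F, H, M, O → queue [N, C, D, F, H, M, O]
Visit N; enqueue I, P → queue [C, D, F, H, M, O, I, P]
Visit C; enqueue B, E, K → queue [D, F, H, M, O, I, P, B, E, K]
Visit D; enqueue G → queue [F, H, M, O, I, P, B, E, K, G]
Visit F → queue [H, M, O, I, P, B, E, K, G]
Visit H; enqueue Q → queue [M, O, I, P, B, E, K, G, Q]
Visit M; enqueue J → queue [O, I, P, B, E, K, G, Q, J]
Visit O → queue [I, P, B, E, K, G, Q, J]
Visit I → queue [P, B, E, K, G, Q, J]
Visit P → queue [B, E, K, G, Q, J]
Visit B → queue [E, K, G, Q, J]
Visit E → queue [K, G, Q, J]
Visit K → queue [G, Q, J]
Visit G → queue [Q, J]
Visit Q → queue [J]
Visit J → queue []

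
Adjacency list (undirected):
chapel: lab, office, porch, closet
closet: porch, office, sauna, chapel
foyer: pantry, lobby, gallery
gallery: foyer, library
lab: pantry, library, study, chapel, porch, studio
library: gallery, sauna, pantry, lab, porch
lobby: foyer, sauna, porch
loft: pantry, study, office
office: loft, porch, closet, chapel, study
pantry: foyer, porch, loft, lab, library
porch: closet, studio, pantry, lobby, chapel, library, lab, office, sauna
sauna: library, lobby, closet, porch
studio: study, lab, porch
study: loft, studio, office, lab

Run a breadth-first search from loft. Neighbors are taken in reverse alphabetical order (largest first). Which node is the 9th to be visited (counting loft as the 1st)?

foyer

Visit loft; enqueue study, pantry, office → queue [study, pantry, office]
Visit study; enqueue studio, lab → queue [pantry, office, studio, lab]
Visit pantry; enqueue porch, library, foyer → queue [office, studio, lab, porch, library, foyer]
Visit office; enqueue closet, chapel → queue [studio, lab, porch, library, foyer, closet, chapel]
Visit studio → queue [lab, porch, library, foyer, closet, chapel]
Visit lab → queue [porch, library, foyer, closet, chapel]
Visit porch; enqueue sauna, lobby → queue [library, foyer, closet, chapel, sauna, lobby]
Visit library; enqueue gallery → queue [foyer, closet, chapel, sauna, lobby, gallery]
Visit foyer → queue [closet, chapel, sauna, lobby, gallery]
Visit closet → queue [chapel, sauna, lobby, gallery]
Visit chapel → queue [sauna, lobby, gallery]
Visit sauna → queue [lobby, gallery]
Visit lobby → queue [gallery]
Visit gallery → queue []

Visit order: loft, study, pantry, office, studio, lab, porch, library, foyer, closet, chapel, sauna, lobby, gallery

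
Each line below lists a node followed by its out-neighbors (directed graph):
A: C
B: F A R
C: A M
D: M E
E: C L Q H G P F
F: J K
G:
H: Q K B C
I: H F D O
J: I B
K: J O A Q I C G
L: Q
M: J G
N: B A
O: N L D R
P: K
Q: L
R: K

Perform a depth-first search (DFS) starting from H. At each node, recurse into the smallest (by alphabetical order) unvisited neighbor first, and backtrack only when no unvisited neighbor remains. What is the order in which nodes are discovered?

H, B, A, C, M, G, J, I, D, E, F, K, O, L, Q, N, R, P

Visit H
H → B
B → A
A → C
C → M
M → G
M → J
J → I
I → D
D → E
E → F
F → K
K → O
O → L
L → Q
O → N
O → R
E → P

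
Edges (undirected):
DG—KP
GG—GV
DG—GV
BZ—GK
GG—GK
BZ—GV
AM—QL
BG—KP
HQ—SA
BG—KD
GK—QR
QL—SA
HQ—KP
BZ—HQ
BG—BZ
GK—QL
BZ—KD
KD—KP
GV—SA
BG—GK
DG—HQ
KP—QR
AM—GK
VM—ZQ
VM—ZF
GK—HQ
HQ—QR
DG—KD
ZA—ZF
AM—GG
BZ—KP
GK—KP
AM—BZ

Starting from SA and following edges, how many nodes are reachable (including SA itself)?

13

BFS from SA visits: SA, GV, HQ, QL, BZ, DG, GG, GK, KP, QR, AM, BG, KD
Reachable nodes: 13 of 17 total.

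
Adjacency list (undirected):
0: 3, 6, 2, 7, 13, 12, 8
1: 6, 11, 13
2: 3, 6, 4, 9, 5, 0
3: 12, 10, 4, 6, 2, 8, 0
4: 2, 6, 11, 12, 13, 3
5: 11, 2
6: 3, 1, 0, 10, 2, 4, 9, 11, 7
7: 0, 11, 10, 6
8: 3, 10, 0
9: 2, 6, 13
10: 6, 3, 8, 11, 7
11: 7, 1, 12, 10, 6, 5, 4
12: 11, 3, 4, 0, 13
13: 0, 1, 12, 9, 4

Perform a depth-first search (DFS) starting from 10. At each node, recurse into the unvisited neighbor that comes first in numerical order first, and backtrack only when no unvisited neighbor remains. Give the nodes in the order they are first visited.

Visit 10
10 → 3
3 → 0
0 → 2
2 → 4
4 → 6
6 → 1
1 → 11
11 → 5
11 → 7
11 → 12
12 → 13
13 → 9
0 → 8

10 → 3 → 0 → 2 → 4 → 6 → 1 → 11 → 5 → 7 → 12 → 13 → 9 → 8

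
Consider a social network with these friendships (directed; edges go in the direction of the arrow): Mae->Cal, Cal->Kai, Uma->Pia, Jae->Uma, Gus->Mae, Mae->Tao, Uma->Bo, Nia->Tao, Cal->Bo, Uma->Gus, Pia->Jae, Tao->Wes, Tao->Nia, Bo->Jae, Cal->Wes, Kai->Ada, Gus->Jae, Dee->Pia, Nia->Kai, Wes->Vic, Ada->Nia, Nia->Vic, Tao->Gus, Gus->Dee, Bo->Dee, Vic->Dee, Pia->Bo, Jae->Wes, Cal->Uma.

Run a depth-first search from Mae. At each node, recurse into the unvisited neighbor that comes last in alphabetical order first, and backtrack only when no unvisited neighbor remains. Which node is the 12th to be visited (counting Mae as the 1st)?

Kai

Visit Mae
Mae → Tao
Tao → Wes
Wes → Vic
Vic → Dee
Dee → Pia
Pia → Jae
Jae → Uma
Uma → Gus
Uma → Bo
Tao → Nia
Nia → Kai
Kai → Ada
Mae → Cal

Visit order: Mae, Tao, Wes, Vic, Dee, Pia, Jae, Uma, Gus, Bo, Nia, Kai, Ada, Cal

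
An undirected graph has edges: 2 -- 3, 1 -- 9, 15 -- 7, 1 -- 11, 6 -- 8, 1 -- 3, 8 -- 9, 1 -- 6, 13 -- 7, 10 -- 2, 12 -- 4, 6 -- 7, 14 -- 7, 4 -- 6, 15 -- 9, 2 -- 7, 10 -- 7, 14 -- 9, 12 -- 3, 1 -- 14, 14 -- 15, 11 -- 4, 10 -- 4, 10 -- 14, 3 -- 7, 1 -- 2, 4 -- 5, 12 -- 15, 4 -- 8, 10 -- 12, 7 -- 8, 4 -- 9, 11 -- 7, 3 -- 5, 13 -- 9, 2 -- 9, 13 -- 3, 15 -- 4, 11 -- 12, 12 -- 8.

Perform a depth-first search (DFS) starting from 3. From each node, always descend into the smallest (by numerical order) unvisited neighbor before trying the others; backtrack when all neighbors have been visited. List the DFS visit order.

Visit 3
3 → 1
1 → 2
2 → 7
7 → 6
6 → 4
4 → 5
4 → 8
8 → 9
9 → 13
9 → 14
14 → 10
10 → 12
12 → 11
12 → 15

3 → 1 → 2 → 7 → 6 → 4 → 5 → 8 → 9 → 13 → 14 → 10 → 12 → 11 → 15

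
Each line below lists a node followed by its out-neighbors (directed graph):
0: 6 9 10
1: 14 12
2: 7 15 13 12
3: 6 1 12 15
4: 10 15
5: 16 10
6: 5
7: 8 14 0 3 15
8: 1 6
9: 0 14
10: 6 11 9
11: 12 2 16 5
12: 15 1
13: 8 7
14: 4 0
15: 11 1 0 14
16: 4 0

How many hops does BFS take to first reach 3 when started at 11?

Level 0: 11
Level 1: 2, 5, 12, 16
Level 2: 0, 1, 4, 7, 10, 13, 15
Level 3: 3, 6, 8, 9, 14
3 first appears at level 3.

3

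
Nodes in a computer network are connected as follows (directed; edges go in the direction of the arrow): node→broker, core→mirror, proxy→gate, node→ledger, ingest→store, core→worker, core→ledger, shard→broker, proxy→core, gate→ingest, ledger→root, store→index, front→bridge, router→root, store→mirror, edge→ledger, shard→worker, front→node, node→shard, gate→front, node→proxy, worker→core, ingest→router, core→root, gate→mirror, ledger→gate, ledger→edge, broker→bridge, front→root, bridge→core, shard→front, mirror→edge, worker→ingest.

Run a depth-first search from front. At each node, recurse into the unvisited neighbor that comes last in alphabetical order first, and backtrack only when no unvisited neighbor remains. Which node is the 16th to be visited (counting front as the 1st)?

bridge

Visit front
front → root
front → node
node → shard
shard → worker
worker → ingest
ingest → store
store → mirror
mirror → edge
edge → ledger
ledger → gate
store → index
ingest → router
worker → core
shard → broker
broker → bridge
node → proxy

Visit order: front, root, node, shard, worker, ingest, store, mirror, edge, ledger, gate, index, router, core, broker, bridge, proxy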